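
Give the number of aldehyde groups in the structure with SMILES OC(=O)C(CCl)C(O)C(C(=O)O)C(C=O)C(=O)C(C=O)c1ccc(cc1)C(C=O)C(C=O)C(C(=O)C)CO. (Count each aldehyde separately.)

–COOH: carbonyl C bonded to –OH and C → carboxylic acid (the –OH is not a separate alcohol).
pendant –CH2X: halogen on sp³ carbon → alkyl halide.
–OH on an sp³ carbon → alcohol (secondary).
pendant –COOH: carbonyl C bonded to C and –OH → carboxylic acid.
pendant –CHO: carbonyl C bonded to C and H → aldehyde.
–C(=O)– with carbon on both sides → ketone.
pendant –CHO: carbonyl C bonded to C and H → aldehyde.
para-disubstituted benzene ring → arene.
pendant –CHO: carbonyl C bonded to C and H → aldehyde.
pendant –CHO: carbonyl C bonded to C and H → aldehyde.
pendant –COCH3: carbonyl C bonded to two carbons → ketone.
–OH on an sp³ carbon → alcohol.
Aldehyde appears at: CH(CHO), CH(CHO), CH(CHO), CH(CHO) → 4.

4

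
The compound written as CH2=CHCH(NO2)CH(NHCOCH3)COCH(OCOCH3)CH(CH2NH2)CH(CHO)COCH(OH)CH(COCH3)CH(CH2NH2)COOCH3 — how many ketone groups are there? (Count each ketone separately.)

3

Reading the structure from left to right:
  CH2=CH: C=C double bond → alkene.
  CH(NO2): –NO2 on an sp³ carbon → nitro (the N=O is not a carbonyl).
  CH(NHCOCH3): pendant –NHC(=O)CH3: N bonded to a carbonyl → amide (not amine).
  CO: –C(=O)– with carbon on both sides → ketone.
  CH(OCOCH3): pendant –OC(=O)CH3: an acyloxy group → ester.
  CH(CH2NH2): pendant –CH2NH2: N on sp³ C, no adjacent C=O → amine.
  CH(CHO): pendant –CHO: carbonyl C bonded to C and H → aldehyde.
  CO: –C(=O)– with carbon on both sides → ketone.
  CH(OH): –OH on an sp³ carbon → alcohol (secondary).
  CH(COCH3): pendant –COCH3: carbonyl C bonded to two carbons → ketone.
  CH(CH2NH2): pendant –CH2NH2: N on sp³ C, no adjacent C=O → amine.
  COOCH3: –C(=O)OCH3: carbonyl C bonded to C and to –OCH3 → ester (not ketone + ether).
Ketone appears at: CO, CO, CH(COCH3) → 3.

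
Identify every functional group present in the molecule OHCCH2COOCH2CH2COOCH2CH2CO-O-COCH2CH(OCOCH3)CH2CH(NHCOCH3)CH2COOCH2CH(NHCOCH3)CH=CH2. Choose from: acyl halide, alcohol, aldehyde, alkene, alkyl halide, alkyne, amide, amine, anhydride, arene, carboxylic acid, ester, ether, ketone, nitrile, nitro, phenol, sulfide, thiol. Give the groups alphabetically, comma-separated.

terminal –CHO: carbonyl C bonded to H and C → aldehyde.
–C(=O)–O–C with C on the carbonyl side → ester.
–C(=O)–O–C with C on the carbonyl side → ester.
two acyl groups sharing one oxygen, –C(=O)–O–C(=O)– → anhydride.
pendant –OC(=O)CH3: an acyloxy group → ester.
pendant –NHC(=O)CH3: N bonded to a carbonyl → amide (not amine).
–C(=O)–O–C with C on the carbonyl side → ester.
pendant –NHC(=O)CH3: N bonded to a carbonyl → amide (not amine).
C=C double bond → alkene.

aldehyde, alkene, amide, anhydride, ester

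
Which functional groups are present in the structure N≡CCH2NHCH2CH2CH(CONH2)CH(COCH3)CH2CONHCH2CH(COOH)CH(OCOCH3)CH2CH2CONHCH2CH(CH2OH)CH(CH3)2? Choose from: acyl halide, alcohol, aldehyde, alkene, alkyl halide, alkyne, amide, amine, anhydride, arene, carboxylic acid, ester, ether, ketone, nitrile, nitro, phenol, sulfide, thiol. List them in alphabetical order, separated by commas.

alcohol, amide, amine, carboxylic acid, ester, ketone, nitrile

N≡C–: carbon triple-bonded to nitrogen → nitrile.
C–N–C with sp³ carbons and no adjacent C=O → amine (secondary).
pendant –CONH2: carbonyl C bonded to C and N → amide.
pendant –COCH3: carbonyl C bonded to two carbons → ketone.
–C(=O)–N– linkage → amide (the N is not an amine).
pendant –COOH: carbonyl C bonded to C and –OH → carboxylic acid.
pendant –OC(=O)CH3: an acyloxy group → ester.
–C(=O)–N– linkage → amide (the N is not an amine).
pendant –CH2OH on an sp³ backbone C → alcohol.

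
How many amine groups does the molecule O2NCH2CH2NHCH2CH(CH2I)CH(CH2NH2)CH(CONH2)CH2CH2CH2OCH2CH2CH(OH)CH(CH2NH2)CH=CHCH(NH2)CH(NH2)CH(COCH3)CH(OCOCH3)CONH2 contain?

5

Working along the chain:
  O2NCH2: –NO2 on carbon → nitro group.
  CH2NHCH2: C–N–C with sp³ carbons and no adjacent C=O → amine (secondary).
  CH(CH2I): pendant –CH2X: halogen on sp³ carbon → alkyl halide.
  CH(CH2NH2): pendant –CH2NH2: N on sp³ C, no adjacent C=O → amine.
  CH(CONH2): pendant –CONH2: carbonyl C bonded to C and N → amide.
  CH2OCH2: C–O–C with sp³ carbons on both sides and no adjacent C=O → ether.
  CH(OH): –OH on an sp³ carbon → alcohol (secondary).
  CH(CH2NH2): pendant –CH2NH2: N on sp³ C, no adjacent C=O → amine.
  CH=CH: C=C double bond → alkene.
  CH(NH2): –NH2 on an sp³ carbon with no adjacent C=O → amine.
  CH(NH2): –NH2 on an sp³ carbon with no adjacent C=O → amine.
  CH(COCH3): pendant –COCH3: carbonyl C bonded to two carbons → ketone.
  CH(OCOCH3): pendant –OC(=O)CH3: an acyloxy group → ester.
  CONH2: –C(=O)NH2: carbonyl C bonded to C and to N → amide (the N is not a separate amine).
Amine appears at: CH2NHCH2, CH(CH2NH2), CH(CH2NH2), CH(NH2), CH(NH2) → 5.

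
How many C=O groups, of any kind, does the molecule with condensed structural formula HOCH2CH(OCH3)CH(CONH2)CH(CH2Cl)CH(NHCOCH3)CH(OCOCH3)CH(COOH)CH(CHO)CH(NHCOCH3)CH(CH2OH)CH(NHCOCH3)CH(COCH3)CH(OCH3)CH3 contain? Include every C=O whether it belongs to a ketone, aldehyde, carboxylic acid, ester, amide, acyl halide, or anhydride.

CH(CONH2): amide, 1 C=O (running total 1).
CH(NHCOCH3): amide, 1 C=O (running total 2).
CH(OCOCH3): ester, 1 C=O (running total 3).
CH(COOH): carboxylic acid, 1 C=O (running total 4).
CH(CHO): aldehyde, 1 C=O (running total 5).
CH(NHCOCH3): amide, 1 C=O (running total 6).
CH(NHCOCH3): amide, 1 C=O (running total 7).
CH(COCH3): ketone, 1 C=O (running total 8).

8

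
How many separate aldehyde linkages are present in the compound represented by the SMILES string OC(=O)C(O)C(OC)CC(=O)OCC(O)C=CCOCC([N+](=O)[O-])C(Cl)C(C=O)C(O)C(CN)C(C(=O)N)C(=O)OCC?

Reading the structure from left to right:
  HOOC: –COOH: carbonyl C bonded to –OH and C → carboxylic acid (the –OH is not a separate alcohol).
  CH(OH): –OH on an sp³ carbon → alcohol (secondary).
  CH(OCH3): pendant –OCH3: C–O–C with sp³ C, no adjacent C=O → ether.
  CH2COOCH2: –C(=O)–O–C with C on the carbonyl side → ester.
  CH(OH): –OH on an sp³ carbon → alcohol (secondary).
  CH=CH: C=C double bond → alkene.
  CH2OCH2: C–O–C with sp³ carbons on both sides and no adjacent C=O → ether.
  CH(NO2): –NO2 on an sp³ carbon → nitro (the N=O is not a carbonyl).
  CH(Cl): halogen on an sp³ carbon → alkyl halide.
  CH(CHO): pendant –CHO: carbonyl C bonded to C and H → aldehyde.
  CH(OH): –OH on an sp³ carbon → alcohol (secondary).
  CH(CH2NH2): pendant –CH2NH2: N on sp³ C, no adjacent C=O → amine.
  CH(CONH2): pendant –CONH2: carbonyl C bonded to C and N → amide.
  COOCH2CH3: –C(=O)OCH2CH3: carbonyl C bonded to C and to –OEt → ester.
Aldehyde appears at: CH(CHO) → 1.

1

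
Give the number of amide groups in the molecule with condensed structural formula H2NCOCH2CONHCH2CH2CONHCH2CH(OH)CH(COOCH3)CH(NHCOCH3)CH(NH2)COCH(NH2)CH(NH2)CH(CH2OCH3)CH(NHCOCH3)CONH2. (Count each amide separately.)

6

–C(=O)NH2: carbonyl C bonded to C and to N → amide (the N is not a separate amine).
–C(=O)–N– linkage → amide (the N is not an amine).
–C(=O)–N– linkage → amide (the N is not an amine).
–OH on an sp³ carbon → alcohol (secondary).
pendant –COOCH3: carbonyl C bonded to C and –OCH3 → ester.
pendant –NHC(=O)CH3: N bonded to a carbonyl → amide (not amine).
–NH2 on an sp³ carbon with no adjacent C=O → amine.
–C(=O)– with carbon on both sides → ketone.
–NH2 on an sp³ carbon with no adjacent C=O → amine.
–NH2 on an sp³ carbon with no adjacent C=O → amine.
pendant –CH2OCH3: C–O–C linkage → ether.
pendant –NHC(=O)CH3: N bonded to a carbonyl → amide (not amine).
–C(=O)NH2: carbonyl C bonded to C and to N → amide (the N is not a separate amine).
Amide appears at: H2NCO, CH2CONHCH2, CH2CONHCH2, CH(NHCOCH3), CH(NHCOCH3), CONH2 → 6.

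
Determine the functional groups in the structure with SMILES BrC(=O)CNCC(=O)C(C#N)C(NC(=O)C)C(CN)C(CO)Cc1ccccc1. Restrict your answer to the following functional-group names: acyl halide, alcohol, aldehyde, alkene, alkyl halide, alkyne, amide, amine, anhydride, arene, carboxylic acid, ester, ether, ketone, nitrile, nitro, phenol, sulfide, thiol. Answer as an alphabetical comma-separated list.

acyl halide, alcohol, amide, amine, arene, ketone, nitrile

–C(=O)Br: carbonyl C bonded to C and to a halogen → acyl halide (not alkyl halide).
C–N–C with sp³ carbons and no adjacent C=O → amine (secondary).
–C(=O)– with carbon on both sides → ketone.
pendant –C≡N: nitrile.
pendant –NHC(=O)CH3: N bonded to a carbonyl → amide (not amine).
pendant –CH2NH2: N on sp³ C, no adjacent C=O → amine.
pendant –CH2OH on an sp³ backbone C → alcohol.
–C6H5 phenyl ring → arene.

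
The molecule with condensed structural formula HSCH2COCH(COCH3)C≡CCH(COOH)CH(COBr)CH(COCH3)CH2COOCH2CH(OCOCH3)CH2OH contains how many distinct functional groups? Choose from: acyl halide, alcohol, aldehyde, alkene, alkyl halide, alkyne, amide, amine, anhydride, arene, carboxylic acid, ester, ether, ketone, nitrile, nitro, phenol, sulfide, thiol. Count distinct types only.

–SH on an sp³ carbon → thiol.
–C(=O)– with carbon on both sides → ketone.
pendant –COCH3: carbonyl C bonded to two carbons → ketone.
C≡C triple bond → alkyne.
pendant –COOH: carbonyl C bonded to C and –OH → carboxylic acid.
pendant –C(=O)X: carbonyl C bonded to C and halogen → acyl halide.
pendant –COCH3: carbonyl C bonded to two carbons → ketone.
–C(=O)–O–C with C on the carbonyl side → ester.
pendant –OC(=O)CH3: an acyloxy group → ester.
–OH on an sp³ carbon → alcohol.
Distinct types present: acyl halide, alcohol, alkyne, carboxylic acid, ester, ketone, thiol.

7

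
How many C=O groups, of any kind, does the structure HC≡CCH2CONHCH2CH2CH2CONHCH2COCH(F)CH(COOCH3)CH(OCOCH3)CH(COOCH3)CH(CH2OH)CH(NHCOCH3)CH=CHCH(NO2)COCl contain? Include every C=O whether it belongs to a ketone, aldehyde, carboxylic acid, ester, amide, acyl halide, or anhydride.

CH2CONHCH2: amide, 1 C=O (running total 1).
CH2CONHCH2: amide, 1 C=O (running total 2).
CO: ketone, 1 C=O (running total 3).
CH(COOCH3): ester, 1 C=O (running total 4).
CH(OCOCH3): ester, 1 C=O (running total 5).
CH(COOCH3): ester, 1 C=O (running total 6).
CH(NHCOCH3): amide, 1 C=O (running total 7).
COCl: acyl halide, 1 C=O (running total 8).

8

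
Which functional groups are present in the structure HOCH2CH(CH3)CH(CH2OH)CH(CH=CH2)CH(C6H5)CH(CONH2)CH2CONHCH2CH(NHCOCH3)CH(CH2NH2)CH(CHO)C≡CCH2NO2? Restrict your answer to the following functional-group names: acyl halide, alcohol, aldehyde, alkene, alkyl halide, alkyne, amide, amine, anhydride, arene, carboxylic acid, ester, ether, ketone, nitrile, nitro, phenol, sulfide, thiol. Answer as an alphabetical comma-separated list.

HO– on an sp³ carbon → alcohol.
pendant –CH2OH on an sp³ backbone C → alcohol.
pendant –CH=CH2: C=C double bond → alkene.
pendant –C6H5: benzene ring → arene.
pendant –CONH2: carbonyl C bonded to C and N → amide.
–C(=O)–N– linkage → amide (the N is not an amine).
pendant –NHC(=O)CH3: N bonded to a carbonyl → amide (not amine).
pendant –CH2NH2: N on sp³ C, no adjacent C=O → amine.
pendant –CHO: carbonyl C bonded to C and H → aldehyde.
C≡C triple bond → alkyne.
–NO2 on carbon → nitro group.

alcohol, aldehyde, alkene, alkyne, amide, amine, arene, nitro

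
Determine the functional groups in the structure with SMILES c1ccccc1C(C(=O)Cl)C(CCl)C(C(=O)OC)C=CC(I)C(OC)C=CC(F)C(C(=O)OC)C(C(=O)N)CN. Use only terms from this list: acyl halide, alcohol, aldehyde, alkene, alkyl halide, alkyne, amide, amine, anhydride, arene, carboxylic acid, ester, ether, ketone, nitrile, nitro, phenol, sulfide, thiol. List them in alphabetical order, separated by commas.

Reading the structure from left to right:
  C6H5: C6H5– phenyl ring → arene.
  CH(COCl): pendant –C(=O)X: carbonyl C bonded to C and halogen → acyl halide.
  CH(CH2Cl): pendant –CH2X: halogen on sp³ carbon → alkyl halide.
  CH(COOCH3): pendant –COOCH3: carbonyl C bonded to C and –OCH3 → ester.
  CH=CH: C=C double bond → alkene.
  CH(I): halogen on an sp³ carbon → alkyl halide.
  CH(OCH3): pendant –OCH3: C–O–C with sp³ C, no adjacent C=O → ether.
  CH=CH: C=C double bond → alkene.
  CH(F): halogen on an sp³ carbon → alkyl halide.
  CH(COOCH3): pendant –COOCH3: carbonyl C bonded to C and –OCH3 → ester.
  CH(CONH2): pendant –CONH2: carbonyl C bonded to C and N → amide.
  CH2NH2: –NH2 on an sp³ carbon with no adjacent C=O → amine.

acyl halide, alkene, alkyl halide, amide, amine, arene, ester, ether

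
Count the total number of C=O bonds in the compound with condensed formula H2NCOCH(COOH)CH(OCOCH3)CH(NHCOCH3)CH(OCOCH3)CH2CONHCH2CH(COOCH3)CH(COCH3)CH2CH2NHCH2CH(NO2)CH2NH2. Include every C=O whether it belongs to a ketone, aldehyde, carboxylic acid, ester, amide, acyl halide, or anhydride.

8

H2NCO: amide, 1 C=O (running total 1).
CH(COOH): carboxylic acid, 1 C=O (running total 2).
CH(OCOCH3): ester, 1 C=O (running total 3).
CH(NHCOCH3): amide, 1 C=O (running total 4).
CH(OCOCH3): ester, 1 C=O (running total 5).
CH2CONHCH2: amide, 1 C=O (running total 6).
CH(COOCH3): ester, 1 C=O (running total 7).
CH(COCH3): ketone, 1 C=O (running total 8).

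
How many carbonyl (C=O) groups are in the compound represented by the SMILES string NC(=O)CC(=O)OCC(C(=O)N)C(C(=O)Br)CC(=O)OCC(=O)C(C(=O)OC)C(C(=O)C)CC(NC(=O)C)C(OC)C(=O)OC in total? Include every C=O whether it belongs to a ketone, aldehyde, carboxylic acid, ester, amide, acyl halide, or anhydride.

10

H2NCO: amide, 1 C=O (running total 1).
CH2COOCH2: ester, 1 C=O (running total 2).
CH(CONH2): amide, 1 C=O (running total 3).
CH(COBr): acyl halide, 1 C=O (running total 4).
CH2COOCH2: ester, 1 C=O (running total 5).
CO: ketone, 1 C=O (running total 6).
CH(COOCH3): ester, 1 C=O (running total 7).
CH(COCH3): ketone, 1 C=O (running total 8).
CH(NHCOCH3): amide, 1 C=O (running total 9).
COOCH3: ester, 1 C=O (running total 10).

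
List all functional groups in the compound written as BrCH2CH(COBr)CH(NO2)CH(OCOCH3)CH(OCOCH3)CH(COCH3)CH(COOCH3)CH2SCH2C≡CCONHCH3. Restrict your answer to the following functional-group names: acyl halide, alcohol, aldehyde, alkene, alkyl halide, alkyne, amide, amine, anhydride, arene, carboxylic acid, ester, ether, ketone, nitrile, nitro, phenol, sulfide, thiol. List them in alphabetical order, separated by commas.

acyl halide, alkyl halide, alkyne, amide, ester, ketone, nitro, sulfide

Taking each segment in turn:
  BrCH2: halogen on an sp³ carbon → alkyl halide.
  CH(COBr): pendant –C(=O)X: carbonyl C bonded to C and halogen → acyl halide.
  CH(NO2): –NO2 on an sp³ carbon → nitro (the N=O is not a carbonyl).
  CH(OCOCH3): pendant –OC(=O)CH3: an acyloxy group → ester.
  CH(OCOCH3): pendant –OC(=O)CH3: an acyloxy group → ester.
  CH(COCH3): pendant –COCH3: carbonyl C bonded to two carbons → ketone.
  CH(COOCH3): pendant –COOCH3: carbonyl C bonded to C and –OCH3 → ester.
  CH2SCH2: C–S–C linkage → sulfide (thioether).
  C≡C: C≡C triple bond → alkyne.
  CONHCH3: –C(=O)NHCH3: carbonyl C bonded to C and to N → amide (the N is not an amine).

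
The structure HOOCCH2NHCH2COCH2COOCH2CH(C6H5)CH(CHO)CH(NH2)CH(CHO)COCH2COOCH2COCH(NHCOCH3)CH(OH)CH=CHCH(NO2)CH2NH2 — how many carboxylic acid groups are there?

–COOH: carbonyl C bonded to –OH and C → carboxylic acid (the –OH is not a separate alcohol).
C–N–C with sp³ carbons and no adjacent C=O → amine (secondary).
–C(=O)– with carbon on both sides → ketone.
–C(=O)–O–C with C on the carbonyl side → ester.
pendant –C6H5: benzene ring → arene.
pendant –CHO: carbonyl C bonded to C and H → aldehyde.
–NH2 on an sp³ carbon with no adjacent C=O → amine.
pendant –CHO: carbonyl C bonded to C and H → aldehyde.
–C(=O)– with carbon on both sides → ketone.
–C(=O)–O–C with C on the carbonyl side → ester.
–C(=O)– with carbon on both sides → ketone.
pendant –NHC(=O)CH3: N bonded to a carbonyl → amide (not amine).
–OH on an sp³ carbon → alcohol (secondary).
C=C double bond → alkene.
–NO2 on an sp³ carbon → nitro (the N=O is not a carbonyl).
–NH2 on an sp³ carbon with no adjacent C=O → amine.
Carboxylic acid appears at: HOOC → 1.

1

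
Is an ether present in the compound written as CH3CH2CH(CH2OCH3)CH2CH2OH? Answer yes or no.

Working along the chain:
  CH(CH2OCH3): pendant –CH2OCH3: C–O–C linkage → ether.
  CH2OH: –OH on an sp³ carbon → alcohol.
The CH(CH2OCH3) segment supplies the ether: pendant –CH2OCH3: C–O–C linkage → ether.

yes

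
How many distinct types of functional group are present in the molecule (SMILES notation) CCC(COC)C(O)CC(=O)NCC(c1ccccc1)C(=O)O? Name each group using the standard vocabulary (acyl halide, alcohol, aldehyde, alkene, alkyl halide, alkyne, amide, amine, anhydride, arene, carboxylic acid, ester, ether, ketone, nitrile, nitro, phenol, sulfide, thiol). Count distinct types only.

Reading the structure from left to right:
  CH(CH2OCH3): pendant –CH2OCH3: C–O–C linkage → ether.
  CH(OH): –OH on an sp³ carbon → alcohol (secondary).
  CH2CONHCH2: –C(=O)–N– linkage → amide (the N is not an amine).
  CH(C6H5): pendant –C6H5: benzene ring → arene.
  COOH: –COOH: carbonyl C bonded to –OH and C → carboxylic acid (the –OH is not a separate alcohol).
Distinct types present: alcohol, amide, arene, carboxylic acid, ether.

5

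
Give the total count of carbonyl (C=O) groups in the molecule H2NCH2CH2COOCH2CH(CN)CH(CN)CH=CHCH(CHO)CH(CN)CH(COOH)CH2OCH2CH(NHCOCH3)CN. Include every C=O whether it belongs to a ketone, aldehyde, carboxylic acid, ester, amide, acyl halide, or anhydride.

4

CH2COOCH2: ester, 1 C=O (running total 1).
CH(CHO): aldehyde, 1 C=O (running total 2).
CH(COOH): carboxylic acid, 1 C=O (running total 3).
CH(NHCOCH3): amide, 1 C=O (running total 4).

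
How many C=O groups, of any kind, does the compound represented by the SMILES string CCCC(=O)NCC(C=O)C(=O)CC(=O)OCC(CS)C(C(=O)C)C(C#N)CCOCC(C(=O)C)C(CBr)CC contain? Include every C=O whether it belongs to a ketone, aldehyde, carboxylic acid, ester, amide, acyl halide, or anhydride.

CH2CONHCH2: amide, 1 C=O (running total 1).
CH(CHO): aldehyde, 1 C=O (running total 2).
CO: ketone, 1 C=O (running total 3).
CH2COOCH2: ester, 1 C=O (running total 4).
CH(COCH3): ketone, 1 C=O (running total 5).
CH(COCH3): ketone, 1 C=O (running total 6).

6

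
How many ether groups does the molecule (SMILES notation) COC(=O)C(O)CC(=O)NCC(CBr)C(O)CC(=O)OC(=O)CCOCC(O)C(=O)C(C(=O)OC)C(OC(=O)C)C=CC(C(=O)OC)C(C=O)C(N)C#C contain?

Reading the structure from left to right:
  CH3OOC: CH3O–C(=O)–: carbonyl C bonded to C and to –OCH3 → ester (not ketone + ether).
  CH(OH): –OH on an sp³ carbon → alcohol (secondary).
  CH2CONHCH2: –C(=O)–N– linkage → amide (the N is not an amine).
  CH(CH2Br): pendant –CH2X: halogen on sp³ carbon → alkyl halide.
  CH(OH): –OH on an sp³ carbon → alcohol (secondary).
  CH2CO-O-COCH2: two acyl groups sharing one oxygen, –C(=O)–O–C(=O)– → anhydride.
  CH2OCH2: C–O–C with sp³ carbons on both sides and no adjacent C=O → ether.
  CH(OH): –OH on an sp³ carbon → alcohol (secondary).
  CO: –C(=O)– with carbon on both sides → ketone.
  CH(COOCH3): pendant –COOCH3: carbonyl C bonded to C and –OCH3 → ester.
  CH(OCOCH3): pendant –OC(=O)CH3: an acyloxy group → ester.
  CH=CH: C=C double bond → alkene.
  CH(COOCH3): pendant –COOCH3: carbonyl C bonded to C and –OCH3 → ester.
  CH(CHO): pendant –CHO: carbonyl C bonded to C and H → aldehyde.
  CH(NH2): –NH2 on an sp³ carbon with no adjacent C=O → amine.
  C≡CH: C≡C triple bond → alkyne.
Ether appears at: CH2OCH2 → 1.

1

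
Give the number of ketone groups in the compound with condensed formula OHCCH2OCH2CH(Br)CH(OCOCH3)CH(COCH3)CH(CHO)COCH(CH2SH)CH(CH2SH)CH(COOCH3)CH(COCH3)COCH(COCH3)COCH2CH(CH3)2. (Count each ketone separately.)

Working along the chain:
  OHC: terminal –CHO: carbonyl C bonded to H and C → aldehyde.
  CH2OCH2: C–O–C with sp³ carbons on both sides and no adjacent C=O → ether.
  CH(Br): halogen on an sp³ carbon → alkyl halide.
  CH(OCOCH3): pendant –OC(=O)CH3: an acyloxy group → ester.
  CH(COCH3): pendant –COCH3: carbonyl C bonded to two carbons → ketone.
  CH(CHO): pendant –CHO: carbonyl C bonded to C and H → aldehyde.
  CO: –C(=O)– with carbon on both sides → ketone.
  CH(CH2SH): pendant –CH2SH → thiol.
  CH(CH2SH): pendant –CH2SH → thiol.
  CH(COOCH3): pendant –COOCH3: carbonyl C bonded to C and –OCH3 → ester.
  CH(COCH3): pendant –COCH3: carbonyl C bonded to two carbons → ketone.
  CO: –C(=O)– with carbon on both sides → ketone.
  CH(COCH3): pendant –COCH3: carbonyl C bonded to two carbons → ketone.
  CO: –C(=O)– with carbon on both sides → ketone.
Ketone appears at: CH(COCH3), CO, CH(COCH3), CO, CH(COCH3), CO → 6.

6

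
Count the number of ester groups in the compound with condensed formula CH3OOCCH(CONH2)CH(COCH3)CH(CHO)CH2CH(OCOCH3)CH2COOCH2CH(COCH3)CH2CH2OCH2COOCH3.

4

Working along the chain:
  CH3OOC: CH3O–C(=O)–: carbonyl C bonded to C and to –OCH3 → ester (not ketone + ether).
  CH(CONH2): pendant –CONH2: carbonyl C bonded to C and N → amide.
  CH(COCH3): pendant –COCH3: carbonyl C bonded to two carbons → ketone.
  CH(CHO): pendant –CHO: carbonyl C bonded to C and H → aldehyde.
  CH(OCOCH3): pendant –OC(=O)CH3: an acyloxy group → ester.
  CH2COOCH2: –C(=O)–O–C with C on the carbonyl side → ester.
  CH(COCH3): pendant –COCH3: carbonyl C bonded to two carbons → ketone.
  CH2OCH2: C–O–C with sp³ carbons on both sides and no adjacent C=O → ether.
  COOCH3: –C(=O)OCH3: carbonyl C bonded to C and to –OCH3 → ester (not ketone + ether).
Ester appears at: CH3OOC, CH(OCOCH3), CH2COOCH2, COOCH3 → 4.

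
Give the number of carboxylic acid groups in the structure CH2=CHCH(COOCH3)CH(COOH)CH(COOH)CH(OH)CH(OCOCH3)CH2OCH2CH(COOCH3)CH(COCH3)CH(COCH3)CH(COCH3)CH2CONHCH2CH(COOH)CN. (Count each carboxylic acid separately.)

C=C double bond → alkene.
pendant –COOCH3: carbonyl C bonded to C and –OCH3 → ester.
pendant –COOH: carbonyl C bonded to C and –OH → carboxylic acid.
pendant –COOH: carbonyl C bonded to C and –OH → carboxylic acid.
–OH on an sp³ carbon → alcohol (secondary).
pendant –OC(=O)CH3: an acyloxy group → ester.
C–O–C with sp³ carbons on both sides and no adjacent C=O → ether.
pendant –COOCH3: carbonyl C bonded to C and –OCH3 → ester.
pendant –COCH3: carbonyl C bonded to two carbons → ketone.
pendant –COCH3: carbonyl C bonded to two carbons → ketone.
pendant –COCH3: carbonyl C bonded to two carbons → ketone.
–C(=O)–N– linkage → amide (the N is not an amine).
pendant –COOH: carbonyl C bonded to C and –OH → carboxylic acid.
–C≡N: carbon triple-bonded to nitrogen → nitrile.
Carboxylic acid appears at: CH(COOH), CH(COOH), CH(COOH) → 3.

3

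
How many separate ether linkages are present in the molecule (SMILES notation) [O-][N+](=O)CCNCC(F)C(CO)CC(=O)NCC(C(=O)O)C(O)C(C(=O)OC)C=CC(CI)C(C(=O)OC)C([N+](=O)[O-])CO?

0

–NO2 on carbon → nitro group.
C–N–C with sp³ carbons and no adjacent C=O → amine (secondary).
halogen on an sp³ carbon → alkyl halide.
pendant –CH2OH on an sp³ backbone C → alcohol.
–C(=O)–N– linkage → amide (the N is not an amine).
pendant –COOH: carbonyl C bonded to C and –OH → carboxylic acid.
–OH on an sp³ carbon → alcohol (secondary).
pendant –COOCH3: carbonyl C bonded to C and –OCH3 → ester.
C=C double bond → alkene.
pendant –CH2X: halogen on sp³ carbon → alkyl halide.
pendant –COOCH3: carbonyl C bonded to C and –OCH3 → ester.
–NO2 on an sp³ carbon → nitro (the N=O is not a carbonyl).
–OH on an sp³ carbon → alcohol.
No segment is a ether: CH(CH2OH) is alcohol, not ether; CH(OH) is alcohol, not ether; CH(COOCH3) is ester, not ether. → 0.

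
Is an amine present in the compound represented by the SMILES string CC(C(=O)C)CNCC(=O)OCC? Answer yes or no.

yes

pendant –COCH3: carbonyl C bonded to two carbons → ketone.
C–N–C with sp³ carbons and no adjacent C=O → amine (secondary).
–C(=O)OCH2CH3: carbonyl C bonded to C and to –OEt → ester.
The CH2NHCH2 segment supplies the amine: C–N–C with sp³ carbons and no adjacent C=O → amine (secondary).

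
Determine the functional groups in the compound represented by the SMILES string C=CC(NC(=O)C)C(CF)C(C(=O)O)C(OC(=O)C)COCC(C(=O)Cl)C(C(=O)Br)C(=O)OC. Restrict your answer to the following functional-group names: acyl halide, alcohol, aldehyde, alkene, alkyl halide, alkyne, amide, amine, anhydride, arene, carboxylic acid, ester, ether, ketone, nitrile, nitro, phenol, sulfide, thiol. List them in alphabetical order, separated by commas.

Taking each segment in turn:
  CH2=CH: C=C double bond → alkene.
  CH(NHCOCH3): pendant –NHC(=O)CH3: N bonded to a carbonyl → amide (not amine).
  CH(CH2F): pendant –CH2X: halogen on sp³ carbon → alkyl halide.
  CH(COOH): pendant –COOH: carbonyl C bonded to C and –OH → carboxylic acid.
  CH(OCOCH3): pendant –OC(=O)CH3: an acyloxy group → ester.
  CH2OCH2: C–O–C with sp³ carbons on both sides and no adjacent C=O → ether.
  CH(COCl): pendant –C(=O)X: carbonyl C bonded to C and halogen → acyl halide.
  CH(COBr): pendant –C(=O)X: carbonyl C bonded to C and halogen → acyl halide.
  COOCH3: –C(=O)OCH3: carbonyl C bonded to C and to –OCH3 → ester (not ketone + ether).

acyl halide, alkene, alkyl halide, amide, carboxylic acid, ester, ether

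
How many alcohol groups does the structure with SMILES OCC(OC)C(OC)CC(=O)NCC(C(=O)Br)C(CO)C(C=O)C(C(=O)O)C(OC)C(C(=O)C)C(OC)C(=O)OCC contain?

2

HO– on an sp³ carbon → alcohol.
pendant –OCH3: C–O–C with sp³ C, no adjacent C=O → ether.
pendant –OCH3: C–O–C with sp³ C, no adjacent C=O → ether.
–C(=O)–N– linkage → amide (the N is not an amine).
pendant –C(=O)X: carbonyl C bonded to C and halogen → acyl halide.
pendant –CH2OH on an sp³ backbone C → alcohol.
pendant –CHO: carbonyl C bonded to C and H → aldehyde.
pendant –COOH: carbonyl C bonded to C and –OH → carboxylic acid.
pendant –OCH3: C–O–C with sp³ C, no adjacent C=O → ether.
pendant –COCH3: carbonyl C bonded to two carbons → ketone.
pendant –OCH3: C–O–C with sp³ C, no adjacent C=O → ether.
–C(=O)OCH2CH3: carbonyl C bonded to C and to –OEt → ester.
Alcohol appears at: HOCH2, CH(CH2OH) → 2.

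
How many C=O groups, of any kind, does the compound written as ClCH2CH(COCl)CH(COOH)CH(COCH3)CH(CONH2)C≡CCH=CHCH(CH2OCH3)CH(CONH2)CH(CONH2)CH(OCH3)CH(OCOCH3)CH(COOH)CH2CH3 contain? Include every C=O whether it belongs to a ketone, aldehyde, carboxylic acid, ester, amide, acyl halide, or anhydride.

CH(COCl): acyl halide, 1 C=O (running total 1).
CH(COOH): carboxylic acid, 1 C=O (running total 2).
CH(COCH3): ketone, 1 C=O (running total 3).
CH(CONH2): amide, 1 C=O (running total 4).
CH(CONH2): amide, 1 C=O (running total 5).
CH(CONH2): amide, 1 C=O (running total 6).
CH(OCOCH3): ester, 1 C=O (running total 7).
CH(COOH): carboxylic acid, 1 C=O (running total 8).

8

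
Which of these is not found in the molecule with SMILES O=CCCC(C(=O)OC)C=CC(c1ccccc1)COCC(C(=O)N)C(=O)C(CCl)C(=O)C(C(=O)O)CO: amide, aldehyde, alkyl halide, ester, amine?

amide: present (CH(CONH2) — pendant –CONH2: carbonyl C bonded to C and N → amide).
alkyl halide: present (CH(CH2Cl) — pendant –CH2X: halogen on sp³ carbon → alkyl halide).
aldehyde: present (OHC — terminal –CHO: carbonyl C bonded to H and C → aldehyde).
ester: present (CH(COOCH3) — pendant –COOCH3: carbonyl C bonded to C and –OCH3 → ester).
amine: absent. In CH(CONH2), the nitrogen is bonded directly to a carbonyl carbon, making it part of an amide, not a free amine.

amine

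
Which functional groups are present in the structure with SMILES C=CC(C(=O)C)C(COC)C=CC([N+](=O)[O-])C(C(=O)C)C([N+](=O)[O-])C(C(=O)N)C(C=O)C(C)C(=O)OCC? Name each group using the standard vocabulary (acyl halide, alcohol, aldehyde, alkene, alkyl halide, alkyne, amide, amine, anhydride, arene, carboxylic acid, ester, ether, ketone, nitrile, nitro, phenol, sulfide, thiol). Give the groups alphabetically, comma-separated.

aldehyde, alkene, amide, ester, ether, ketone, nitro

C=C double bond → alkene.
pendant –COCH3: carbonyl C bonded to two carbons → ketone.
pendant –CH2OCH3: C–O–C linkage → ether.
C=C double bond → alkene.
–NO2 on an sp³ carbon → nitro (the N=O is not a carbonyl).
pendant –COCH3: carbonyl C bonded to two carbons → ketone.
–NO2 on an sp³ carbon → nitro (the N=O is not a carbonyl).
pendant –CONH2: carbonyl C bonded to C and N → amide.
pendant –CHO: carbonyl C bonded to C and H → aldehyde.
–C(=O)OCH2CH3: carbonyl C bonded to C and to –OEt → ester.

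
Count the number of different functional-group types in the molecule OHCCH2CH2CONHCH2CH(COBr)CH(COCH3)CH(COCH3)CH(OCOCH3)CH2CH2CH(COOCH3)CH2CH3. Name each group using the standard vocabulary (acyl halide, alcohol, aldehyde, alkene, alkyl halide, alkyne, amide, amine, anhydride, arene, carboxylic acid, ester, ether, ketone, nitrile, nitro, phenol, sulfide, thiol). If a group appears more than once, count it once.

5

Taking each segment in turn:
  OHC: terminal –CHO: carbonyl C bonded to H and C → aldehyde.
  CH2CONHCH2: –C(=O)–N– linkage → amide (the N is not an amine).
  CH(COBr): pendant –C(=O)X: carbonyl C bonded to C and halogen → acyl halide.
  CH(COCH3): pendant –COCH3: carbonyl C bonded to two carbons → ketone.
  CH(COCH3): pendant –COCH3: carbonyl C bonded to two carbons → ketone.
  CH(OCOCH3): pendant –OC(=O)CH3: an acyloxy group → ester.
  CH(COOCH3): pendant –COOCH3: carbonyl C bonded to C and –OCH3 → ester.
Distinct types present: acyl halide, aldehyde, amide, ester, ketone.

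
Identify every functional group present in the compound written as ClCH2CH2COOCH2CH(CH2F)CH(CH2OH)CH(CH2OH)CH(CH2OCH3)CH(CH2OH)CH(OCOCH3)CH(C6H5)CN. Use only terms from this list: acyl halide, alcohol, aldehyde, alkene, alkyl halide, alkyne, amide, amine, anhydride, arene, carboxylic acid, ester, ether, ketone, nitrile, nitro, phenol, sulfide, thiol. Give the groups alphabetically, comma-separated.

halogen on an sp³ carbon → alkyl halide.
–C(=O)–O–C with C on the carbonyl side → ester.
pendant –CH2X: halogen on sp³ carbon → alkyl halide.
pendant –CH2OH on an sp³ backbone C → alcohol.
pendant –CH2OH on an sp³ backbone C → alcohol.
pendant –CH2OCH3: C–O–C linkage → ether.
pendant –CH2OH on an sp³ backbone C → alcohol.
pendant –OC(=O)CH3: an acyloxy group → ester.
pendant –C6H5: benzene ring → arene.
–C≡N: carbon triple-bonded to nitrogen → nitrile.

alcohol, alkyl halide, arene, ester, ether, nitrile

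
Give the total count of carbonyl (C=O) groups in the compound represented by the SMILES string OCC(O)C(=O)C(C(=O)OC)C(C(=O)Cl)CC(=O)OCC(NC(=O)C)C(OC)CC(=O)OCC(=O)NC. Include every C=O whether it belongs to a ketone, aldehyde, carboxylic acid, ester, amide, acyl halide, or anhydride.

7

CO: ketone, 1 C=O (running total 1).
CH(COOCH3): ester, 1 C=O (running total 2).
CH(COCl): acyl halide, 1 C=O (running total 3).
CH2COOCH2: ester, 1 C=O (running total 4).
CH(NHCOCH3): amide, 1 C=O (running total 5).
CH2COOCH2: ester, 1 C=O (running total 6).
CONHCH3: amide, 1 C=O (running total 7).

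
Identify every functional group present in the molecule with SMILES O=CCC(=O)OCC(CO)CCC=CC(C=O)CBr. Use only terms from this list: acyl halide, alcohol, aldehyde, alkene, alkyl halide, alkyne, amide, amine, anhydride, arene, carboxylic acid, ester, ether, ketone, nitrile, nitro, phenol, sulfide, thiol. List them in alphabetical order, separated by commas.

Reading the structure from left to right:
  OHC: terminal –CHO: carbonyl C bonded to H and C → aldehyde.
  CH2COOCH2: –C(=O)–O–C with C on the carbonyl side → ester.
  CH(CH2OH): pendant –CH2OH on an sp³ backbone C → alcohol.
  CH=CH: C=C double bond → alkene.
  CH(CHO): pendant –CHO: carbonyl C bonded to C and H → aldehyde.
  CH2Br: halogen on an sp³ carbon → alkyl halide.

alcohol, aldehyde, alkene, alkyl halide, ester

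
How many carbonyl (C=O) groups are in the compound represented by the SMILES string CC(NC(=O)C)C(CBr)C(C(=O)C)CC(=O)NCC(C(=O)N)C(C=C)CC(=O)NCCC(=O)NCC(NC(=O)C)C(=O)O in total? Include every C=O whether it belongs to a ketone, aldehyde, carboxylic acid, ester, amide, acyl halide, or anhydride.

8

CH(NHCOCH3): amide, 1 C=O (running total 1).
CH(COCH3): ketone, 1 C=O (running total 2).
CH2CONHCH2: amide, 1 C=O (running total 3).
CH(CONH2): amide, 1 C=O (running total 4).
CH2CONHCH2: amide, 1 C=O (running total 5).
CH2CONHCH2: amide, 1 C=O (running total 6).
CH(NHCOCH3): amide, 1 C=O (running total 7).
COOH: carboxylic acid, 1 C=O (running total 8).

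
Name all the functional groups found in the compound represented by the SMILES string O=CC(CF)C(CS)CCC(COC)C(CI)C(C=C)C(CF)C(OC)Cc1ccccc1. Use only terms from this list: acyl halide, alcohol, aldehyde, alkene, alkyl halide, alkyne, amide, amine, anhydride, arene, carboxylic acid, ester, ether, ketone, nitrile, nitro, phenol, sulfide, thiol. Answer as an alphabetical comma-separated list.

aldehyde, alkene, alkyl halide, arene, ether, thiol

Reading the structure from left to right:
  OHC: terminal –CHO: carbonyl C bonded to H and C → aldehyde.
  CH(CH2F): pendant –CH2X: halogen on sp³ carbon → alkyl halide.
  CH(CH2SH): pendant –CH2SH → thiol.
  CH(CH2OCH3): pendant –CH2OCH3: C–O–C linkage → ether.
  CH(CH2I): pendant –CH2X: halogen on sp³ carbon → alkyl halide.
  CH(CH=CH2): pendant –CH=CH2: C=C double bond → alkene.
  CH(CH2F): pendant –CH2X: halogen on sp³ carbon → alkyl halide.
  CH(OCH3): pendant –OCH3: C–O–C with sp³ C, no adjacent C=O → ether.
  C6H5: –C6H5 phenyl ring → arene.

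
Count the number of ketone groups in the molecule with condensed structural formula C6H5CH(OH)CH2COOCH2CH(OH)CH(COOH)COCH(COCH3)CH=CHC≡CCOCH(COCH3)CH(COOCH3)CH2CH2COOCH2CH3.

4

C6H5– phenyl ring → arene.
–OH on an sp³ carbon → alcohol (secondary).
–C(=O)–O–C with C on the carbonyl side → ester.
–OH on an sp³ carbon → alcohol (secondary).
pendant –COOH: carbonyl C bonded to C and –OH → carboxylic acid.
–C(=O)– with carbon on both sides → ketone.
pendant –COCH3: carbonyl C bonded to two carbons → ketone.
C=C double bond → alkene.
C≡C triple bond → alkyne.
–C(=O)– with carbon on both sides → ketone.
pendant –COCH3: carbonyl C bonded to two carbons → ketone.
pendant –COOCH3: carbonyl C bonded to C and –OCH3 → ester.
–C(=O)OCH2CH3: carbonyl C bonded to C and to –OEt → ester.
Ketone appears at: CO, CH(COCH3), CO, CH(COCH3) → 4.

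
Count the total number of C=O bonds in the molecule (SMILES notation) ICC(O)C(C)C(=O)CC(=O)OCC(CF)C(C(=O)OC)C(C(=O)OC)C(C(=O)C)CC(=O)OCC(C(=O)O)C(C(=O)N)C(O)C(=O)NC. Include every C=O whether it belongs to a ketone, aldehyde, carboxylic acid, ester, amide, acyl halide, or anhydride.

9

CO: ketone, 1 C=O (running total 1).
CH2COOCH2: ester, 1 C=O (running total 2).
CH(COOCH3): ester, 1 C=O (running total 3).
CH(COOCH3): ester, 1 C=O (running total 4).
CH(COCH3): ketone, 1 C=O (running total 5).
CH2COOCH2: ester, 1 C=O (running total 6).
CH(COOH): carboxylic acid, 1 C=O (running total 7).
CH(CONH2): amide, 1 C=O (running total 8).
CONHCH3: amide, 1 C=O (running total 9).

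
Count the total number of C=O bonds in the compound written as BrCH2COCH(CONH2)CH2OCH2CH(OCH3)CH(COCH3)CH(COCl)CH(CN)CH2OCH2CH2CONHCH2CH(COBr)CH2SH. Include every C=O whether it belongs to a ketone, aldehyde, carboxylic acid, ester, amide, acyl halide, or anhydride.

6

CO: ketone, 1 C=O (running total 1).
CH(CONH2): amide, 1 C=O (running total 2).
CH(COCH3): ketone, 1 C=O (running total 3).
CH(COCl): acyl halide, 1 C=O (running total 4).
CH2CONHCH2: amide, 1 C=O (running total 5).
CH(COBr): acyl halide, 1 C=O (running total 6).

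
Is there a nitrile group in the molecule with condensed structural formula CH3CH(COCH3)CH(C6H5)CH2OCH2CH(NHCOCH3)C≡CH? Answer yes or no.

no

Working along the chain:
  CH(COCH3): pendant –COCH3: carbonyl C bonded to two carbons → ketone.
  CH(C6H5): pendant –C6H5: benzene ring → arene.
  CH2OCH2: C–O–C with sp³ carbons on both sides and no adjacent C=O → ether.
  CH(NHCOCH3): pendant –NHC(=O)CH3: N bonded to a carbonyl → amide (not amine).
  C≡CH: C≡C triple bond → alkyne.
In C≡CH, the triple bond is C≡C, not C≡N.
The groups actually present are: alkyne, amide, arene, ether, ketone.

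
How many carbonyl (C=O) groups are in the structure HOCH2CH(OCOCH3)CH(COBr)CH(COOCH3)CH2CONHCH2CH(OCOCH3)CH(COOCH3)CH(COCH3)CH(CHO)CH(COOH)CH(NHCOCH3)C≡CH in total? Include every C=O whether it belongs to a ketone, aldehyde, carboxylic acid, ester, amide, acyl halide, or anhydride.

CH(OCOCH3): ester, 1 C=O (running total 1).
CH(COBr): acyl halide, 1 C=O (running total 2).
CH(COOCH3): ester, 1 C=O (running total 3).
CH2CONHCH2: amide, 1 C=O (running total 4).
CH(OCOCH3): ester, 1 C=O (running total 5).
CH(COOCH3): ester, 1 C=O (running total 6).
CH(COCH3): ketone, 1 C=O (running total 7).
CH(CHO): aldehyde, 1 C=O (running total 8).
CH(COOH): carboxylic acid, 1 C=O (running total 9).
CH(NHCOCH3): amide, 1 C=O (running total 10).

10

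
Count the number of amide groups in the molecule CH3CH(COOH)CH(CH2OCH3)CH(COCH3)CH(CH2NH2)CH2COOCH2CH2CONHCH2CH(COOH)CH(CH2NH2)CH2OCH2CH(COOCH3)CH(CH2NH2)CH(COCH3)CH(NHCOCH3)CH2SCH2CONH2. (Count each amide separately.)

3

Working along the chain:
  CH(COOH): pendant –COOH: carbonyl C bonded to C and –OH → carboxylic acid.
  CH(CH2OCH3): pendant –CH2OCH3: C–O–C linkage → ether.
  CH(COCH3): pendant –COCH3: carbonyl C bonded to two carbons → ketone.
  CH(CH2NH2): pendant –CH2NH2: N on sp³ C, no adjacent C=O → amine.
  CH2COOCH2: –C(=O)–O–C with C on the carbonyl side → ester.
  CH2CONHCH2: –C(=O)–N– linkage → amide (the N is not an amine).
  CH(COOH): pendant –COOH: carbonyl C bonded to C and –OH → carboxylic acid.
  CH(CH2NH2): pendant –CH2NH2: N on sp³ C, no adjacent C=O → amine.
  CH2OCH2: C–O–C with sp³ carbons on both sides and no adjacent C=O → ether.
  CH(COOCH3): pendant –COOCH3: carbonyl C bonded to C and –OCH3 → ester.
  CH(CH2NH2): pendant –CH2NH2: N on sp³ C, no adjacent C=O → amine.
  CH(COCH3): pendant –COCH3: carbonyl C bonded to two carbons → ketone.
  CH(NHCOCH3): pendant –NHC(=O)CH3: N bonded to a carbonyl → amide (not amine).
  CH2SCH2: C–S–C linkage → sulfide (thioether).
  CONH2: –C(=O)NH2: carbonyl C bonded to C and to N → amide (the N is not a separate amine).
Amide appears at: CH2CONHCH2, CH(NHCOCH3), CONH2 → 3.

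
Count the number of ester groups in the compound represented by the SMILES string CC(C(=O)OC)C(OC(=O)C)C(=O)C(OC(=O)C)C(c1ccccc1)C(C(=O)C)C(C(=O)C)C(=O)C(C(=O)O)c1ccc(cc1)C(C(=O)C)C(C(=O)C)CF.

pendant –COOCH3: carbonyl C bonded to C and –OCH3 → ester.
pendant –OC(=O)CH3: an acyloxy group → ester.
–C(=O)– with carbon on both sides → ketone.
pendant –OC(=O)CH3: an acyloxy group → ester.
pendant –C6H5: benzene ring → arene.
pendant –COCH3: carbonyl C bonded to two carbons → ketone.
pendant –COCH3: carbonyl C bonded to two carbons → ketone.
–C(=O)– with carbon on both sides → ketone.
pendant –COOH: carbonyl C bonded to C and –OH → carboxylic acid.
para-disubstituted benzene ring → arene.
pendant –COCH3: carbonyl C bonded to two carbons → ketone.
pendant –COCH3: carbonyl C bonded to two carbons → ketone.
halogen on an sp³ carbon → alkyl halide.
Ester appears at: CH(COOCH3), CH(OCOCH3), CH(OCOCH3) → 3.

3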